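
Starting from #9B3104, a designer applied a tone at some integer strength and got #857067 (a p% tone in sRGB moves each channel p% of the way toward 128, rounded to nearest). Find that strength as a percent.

#9B3104 is rgb(155, 49, 4); #857067 is rgb(133, 112, 103).
On the B channel (widest range): 103 ≈ 4 + (p/100)(128 − 4), so p ≈ 100×(103 − 4)/(128 − 4) = 9900/124 = 79.84.
p = 80 reproduces all three channels after rounding.

80%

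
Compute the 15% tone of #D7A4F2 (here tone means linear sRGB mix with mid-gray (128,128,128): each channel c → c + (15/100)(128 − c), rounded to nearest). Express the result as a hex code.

#D7A4F2 is rgb(215, 164, 242).
Lerp each channel 15% toward 128:
  R: 215 + 0.15×(128−215) = 215 − 13.05 = 201.95 → 202
  G: 164 − 5.4 = 158.6 → 159
  B: 242 + 0.15×(128−242) = 242 − 17.1 = 224.9 → 225
rgb(202, 159, 225) = #CA9FE1.

#CA9FE1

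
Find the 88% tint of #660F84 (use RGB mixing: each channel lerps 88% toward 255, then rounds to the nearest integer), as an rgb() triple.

rgb(237, 226, 240)

#660F84 is rgb(102, 15, 132).
Per channel, c → c + 0.88(255 − c):
  R: 102 + 0.88×(255−102) = 102 + 134.64 = 236.64 → 237
  G: 15 + 0.88×(255−15) = 15 + 211.2 = 226.2 → 226
  B: 132 + 108.24 = 240.24 → 240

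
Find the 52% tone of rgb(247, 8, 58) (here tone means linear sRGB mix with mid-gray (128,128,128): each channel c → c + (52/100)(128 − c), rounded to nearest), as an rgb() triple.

Lerp each channel 52% toward 128:
  R: 247 + 0.52×(128−247) = 247 − 61.88 = 185.12 → 185
  G: 8 + 0.52×(128−8) = 8 + 62.4 = 70.4 → 70
  B: 58 + 0.52×(128−58) = 58 + 36.4 = 94.4 → 94

rgb(185, 70, 94)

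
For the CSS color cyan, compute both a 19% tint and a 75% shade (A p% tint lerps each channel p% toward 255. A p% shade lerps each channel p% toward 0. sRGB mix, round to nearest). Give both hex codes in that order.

#30FFFF, #004040

CSS cyan is rgb(0, 255, 255).
19% tint:
  R: 0 + 48.45 = 48.45 → 48
  G: 255 + 0.19×(255−255) = 255 + 0 = 255 → 255
  B: 255 + 0 = 255 → 255
  → #30FFFF
75% shade:
  R: 0 + 0 = 0 → 0
  G: 255 + 0.75×(0−255) = 255 − 191.25 = 63.75 → 64
  B: 255 + 0.75×(0−255) = 255 − 191.25 = 63.75 → 64
  → #004040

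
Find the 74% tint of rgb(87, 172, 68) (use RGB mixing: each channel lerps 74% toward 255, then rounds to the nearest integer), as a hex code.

#d3e9ce

Lerp each channel 74% toward 255:
  R: 87 + 124.32 = 211.32 → 211
  G: 172 + 0.74×(255−172) = 172 + 61.42 = 233.42 → 233
  B: 68 + 138.38 = 206.38 → 206
rgb(211, 233, 206) = #d3e9ce.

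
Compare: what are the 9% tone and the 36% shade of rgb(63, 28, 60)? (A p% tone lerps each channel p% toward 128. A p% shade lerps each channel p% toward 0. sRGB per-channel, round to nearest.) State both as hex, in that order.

#452542, #281226

9% tone:
  R: 63 + 5.85 = 68.85 → 69
  G: 28 + 0.09×(128−28) = 28 + 9 = 37 → 37
  B: 60 + 0.09×(128−60) = 60 + 6.12 = 66.12 → 66
  → #452542
36% shade:
  R: 63 + 0.36×(0−63) = 63 − 22.68 = 40.32 → 40
  G: 28 + 0.36×(0−28) = 28 − 10.08 = 17.92 → 18
  B: 60 − 21.6 = 38.4 → 38
  → #281226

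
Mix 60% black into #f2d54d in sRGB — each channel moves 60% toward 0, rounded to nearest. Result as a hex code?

#61551f

#f2d54d is rgb(242, 213, 77).
Per channel, c → c + 0.6(0 − c):
  R: 242 − 145.2 = 96.8 → 97
  G: 213 − 127.8 = 85.2 → 85
  B: 77 − 46.2 = 30.8 → 31
rgb(97, 85, 31) = #61551f.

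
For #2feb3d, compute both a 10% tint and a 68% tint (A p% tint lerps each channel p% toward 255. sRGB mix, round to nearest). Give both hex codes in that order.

#2feb3d is rgb(47, 235, 61).
10% tint:
  R: 47 + 0.1×(255−47) = 47 + 20.8 = 67.8 → 68
  G: 235 + 2 = 237 → 237
  B: 61 + 0.1×(255−61) = 61 + 19.4 = 80.4 → 80
  → #44ed50
68% tint:
  R: 47 + 141.44 = 188.44 → 188
  G: 235 + 13.6 = 248.6 → 249
  B: 61 + 131.92 = 192.92 → 193
  → #bcf9c1

#44ed50, #bcf9c1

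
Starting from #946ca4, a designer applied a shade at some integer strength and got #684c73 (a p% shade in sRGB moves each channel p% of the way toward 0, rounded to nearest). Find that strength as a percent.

30%

#946ca4 is rgb(148, 108, 164); #684c73 is rgb(104, 76, 115).
On the B channel (widest range): 115 ≈ 164 + (p/100)(0 − 164), so p ≈ 100×(115 − 164)/(0 − 164) = -4900/-164 = 29.88.
p = 30 reproduces all three channels after rounding.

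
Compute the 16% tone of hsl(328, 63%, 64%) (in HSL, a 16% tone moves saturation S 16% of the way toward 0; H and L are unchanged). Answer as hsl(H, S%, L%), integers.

hsl(328, 53%, 64%)

S moves 16% from 63 toward 0: 63 − 10.08 = 52.92 → 53.
H and L are unchanged.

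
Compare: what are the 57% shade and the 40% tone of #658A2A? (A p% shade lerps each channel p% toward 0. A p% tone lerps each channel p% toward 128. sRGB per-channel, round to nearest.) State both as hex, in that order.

#658A2A is rgb(101, 138, 42).
57% shade:
  R: 101 − 57.57 = 43.43 → 43
  G: 138 − 78.66 = 59.34 → 59
  B: 42 − 23.94 = 18.06 → 18
  → #2B3B12
40% tone:
  R: 101 + 0.4×(128−101) = 101 + 10.8 = 111.8 → 112
  G: 138 + 0.4×(128−138) = 138 − 4 = 134 → 134
  B: 42 + 0.4×(128−42) = 42 + 34.4 = 76.4 → 76
  → #70864C

#2B3B12, #70864C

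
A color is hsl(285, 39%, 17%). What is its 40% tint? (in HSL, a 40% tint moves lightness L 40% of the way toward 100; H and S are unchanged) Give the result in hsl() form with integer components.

L moves 40% from 17 toward 100: 17 + 33.2 = 50.2 → 50.
H and S are unchanged.

hsl(285, 39%, 50%)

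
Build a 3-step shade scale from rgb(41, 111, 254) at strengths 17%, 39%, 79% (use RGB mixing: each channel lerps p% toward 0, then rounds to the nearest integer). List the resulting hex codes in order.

#225cd3, #19449b, #091735

17%: (41 − 6.97 = 34.03→34, 111 − 18.87 = 92.13→92, 254 − 43.18 = 210.82→211) → #225cd3
39%: (41 − 15.99 = 25.01→25, 111 − 43.29 = 67.71→68, 254 − 99.06 = 154.94→155) → #19449b
79%: (41 − 32.39 = 8.61→9, 111 − 87.69 = 23.31→23, 254 − 200.66 = 53.34→53) → #091735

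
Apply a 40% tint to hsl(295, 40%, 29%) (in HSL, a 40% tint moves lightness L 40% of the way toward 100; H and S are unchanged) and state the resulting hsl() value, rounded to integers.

L moves 40% from 29 toward 100: 29 + 28.4 = 57.4 → 57.
H and S are unchanged.

hsl(295, 40%, 57%)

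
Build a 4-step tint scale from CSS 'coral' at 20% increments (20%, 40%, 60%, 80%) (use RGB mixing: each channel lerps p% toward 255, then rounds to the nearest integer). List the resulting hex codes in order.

CSS coral is rgb(255, 127, 80).
20%: (255→255, 127 + 25.6 = 152.6→153, 80 + 35 = 115→115) → #FF9973
40%: (255→255, 127 + 51.2 = 178.2→178, 80 + 70 = 150→150) → #FFB296
60%: (255→255, 127 + 76.8 = 203.8→204, 80 + 105 = 185→185) → #FFCCB9
80%: (255→255, 127 + 102.4 = 229.4→229, 80 + 140 = 220→220) → #FFE5DC

#FF9973, #FFB296, #FFCCB9, #FFE5DC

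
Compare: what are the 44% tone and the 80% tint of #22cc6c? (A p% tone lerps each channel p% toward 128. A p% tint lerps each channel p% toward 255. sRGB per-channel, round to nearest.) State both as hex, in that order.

#22cc6c is rgb(34, 204, 108).
44% tone:
  R: 34 + 0.44×(128−34) = 34 + 41.36 = 75.36 → 75
  G: 204 + 0.44×(128−204) = 204 − 33.44 = 170.56 → 171
  B: 108 + 0.44×(128−108) = 108 + 8.8 = 116.8 → 117
  → #4bab75
80% tint:
  R: 34 + 176.8 = 210.8 → 211
  G: 204 + 40.8 = 244.8 → 245
  B: 108 + 0.8×(255−108) = 108 + 117.6 = 225.6 → 226
  → #d3f5e2

#4bab75, #d3f5e2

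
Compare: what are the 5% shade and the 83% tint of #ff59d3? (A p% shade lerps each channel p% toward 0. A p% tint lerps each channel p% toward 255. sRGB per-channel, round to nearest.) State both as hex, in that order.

#f255c8, #ffe3f8

#ff59d3 is rgb(255, 89, 211).
5% shade:
  R: 255 − 12.75 = 242.25 → 242
  G: 89 − 4.45 = 84.55 → 85
  B: 211 + 0.05×(0−211) = 211 − 10.55 = 200.45 → 200
  → #f255c8
83% tint:
  R: 255 + 0.83×(255−255) = 255 + 0 = 255 → 255
  G: 89 + 137.78 = 226.78 → 227
  B: 211 + 0.83×(255−211) = 211 + 36.52 = 247.52 → 248
  → #ffe3f8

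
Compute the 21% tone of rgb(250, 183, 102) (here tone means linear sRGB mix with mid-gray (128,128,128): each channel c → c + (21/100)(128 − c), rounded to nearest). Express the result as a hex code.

A 21% tone moves each channel 21% toward 128:
  R: 250 − 25.62 = 224.38 → 224
  G: 183 + 0.21×(128−183) = 183 − 11.55 = 171.45 → 171
  B: 102 + 0.21×(128−102) = 102 + 5.46 = 107.46 → 107
rgb(224, 171, 107) = #e0ab6b.

#e0ab6b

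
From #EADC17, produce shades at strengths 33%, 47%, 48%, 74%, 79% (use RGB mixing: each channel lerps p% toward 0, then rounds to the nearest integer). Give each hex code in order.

#9D930F, #7C750C, #7A720C, #3D3906, #312E05

#EADC17 is rgb(234, 220, 23).
33%: (234 − 77.22 = 156.78→157, 220 − 72.6 = 147.4→147, 23 − 7.59 = 15.41→15) → #9D930F
47%: (234 − 109.98 = 124.02→124, 220 − 103.4 = 116.6→117, 23 − 10.81 = 12.19→12) → #7C750C
48%: (234 − 112.32 = 121.68→122, 220 − 105.6 = 114.4→114, 23 − 11.04 = 11.96→12) → #7A720C
74%: (234 − 173.16 = 60.84→61, 220 − 162.8 = 57.2→57, 23 − 17.02 = 5.98→6) → #3D3906
79%: (234 − 184.86 = 49.14→49, 220 − 173.8 = 46.2→46, 23 − 18.17 = 4.83→5) → #312E05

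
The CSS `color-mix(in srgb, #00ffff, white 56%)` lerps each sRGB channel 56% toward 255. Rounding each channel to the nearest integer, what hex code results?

#00ffff is rgb(0, 255, 255).
Lerp each channel 56% toward 255:
  R: 0 + 0.56×(255−0) = 0 + 142.8 = 142.8 → 143
  G: 255 + 0 = 255 → 255
  B: 255 + 0.56×(255−255) = 255 + 0 = 255 → 255
rgb(143, 255, 255) = #8fffff.

#8fffff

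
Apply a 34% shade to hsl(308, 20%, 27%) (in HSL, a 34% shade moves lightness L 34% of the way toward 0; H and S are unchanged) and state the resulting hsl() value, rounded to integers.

L moves 34% from 27 toward 0: 27 − 9.18 = 17.82 → 18.
H and S are unchanged.

hsl(308, 20%, 18%)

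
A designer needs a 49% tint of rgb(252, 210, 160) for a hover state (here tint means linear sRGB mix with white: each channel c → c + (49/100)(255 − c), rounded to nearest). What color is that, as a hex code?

#FDE8CF

A 49% tint moves each channel 49% toward 255:
  R: 252 + 0.49×(255−252) = 252 + 1.47 = 253.47 → 253
  G: 210 + 22.05 = 232.05 → 232
  B: 160 + 46.55 = 206.55 → 207
rgb(253, 232, 207) = #FDE8CF.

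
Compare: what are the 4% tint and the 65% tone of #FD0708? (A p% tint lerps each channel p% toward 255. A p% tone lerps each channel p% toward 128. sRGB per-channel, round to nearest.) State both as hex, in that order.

#FD1112, #AC5656

#FD0708 is rgb(253, 7, 8).
4% tint:
  R: 253 + 0.08 = 253.08 → 253
  G: 7 + 0.04×(255−7) = 7 + 9.92 = 16.92 → 17
  B: 8 + 9.88 = 17.88 → 18
  → #FD1112
65% tone:
  R: 253 + 0.65×(128−253) = 253 − 81.25 = 171.75 → 172
  G: 7 + 78.65 = 85.65 → 86
  B: 8 + 78 = 86 → 86
  → #AC5656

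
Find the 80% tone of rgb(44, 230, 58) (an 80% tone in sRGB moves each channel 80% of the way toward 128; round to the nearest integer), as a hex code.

An 80% tone moves each channel 80% toward 128:
  R: 44 + 0.8×(128−44) = 44 + 67.2 = 111.2 → 111
  G: 230 − 81.6 = 148.4 → 148
  B: 58 + 0.8×(128−58) = 58 + 56 = 114 → 114
rgb(111, 148, 114) = #6F9472.

#6F9472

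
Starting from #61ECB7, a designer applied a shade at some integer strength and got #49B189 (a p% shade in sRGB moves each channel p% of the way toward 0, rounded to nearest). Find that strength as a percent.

25%

#61ECB7 is rgb(97, 236, 183); #49B189 is rgb(73, 177, 137).
On the G channel (widest range): 177 ≈ 236 + (p/100)(0 − 236), so p ≈ 100×(177 − 236)/(0 − 236) = -5900/-236 = 25.00.
p = 25 reproduces all three channels after rounding.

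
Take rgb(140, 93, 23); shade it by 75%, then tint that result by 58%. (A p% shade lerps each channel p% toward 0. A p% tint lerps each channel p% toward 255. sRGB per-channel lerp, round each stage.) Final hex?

Lerp each channel 75% toward 0:
  R: 140 + 0.75×(0−140) = 140 − 105 = 35 → 35
  G: 93 − 69.75 = 23.25 → 23
  B: 23 + 0.75×(0−23) = 23 − 17.25 = 5.75 → 6
After the shade: rgb(35, 23, 6) = #231706.
Per channel, c → c + 0.58(255 − c):
  R: 35 + 0.58×(255−35) = 35 + 127.6 = 162.6 → 163
  G: 23 + 134.56 = 157.56 → 158
  B: 6 + 0.58×(255−6) = 6 + 144.42 = 150.42 → 150
rgb(163, 158, 150) = #a39e96.

#a39e96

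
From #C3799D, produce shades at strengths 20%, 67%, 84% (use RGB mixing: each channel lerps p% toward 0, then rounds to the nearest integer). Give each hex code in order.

#C3799D is rgb(195, 121, 157).
20%: (195 − 39 = 156→156, 121 − 24.2 = 96.8→97, 157 − 31.4 = 125.6→126) → #9C617E
67%: (195 − 130.65 = 64.35→64, 121 − 81.07 = 39.93→40, 157 − 105.19 = 51.81→52) → #402834
84%: (195 − 163.8 = 31.2→31, 121 − 101.64 = 19.36→19, 157 − 131.88 = 25.12→25) → #1F1319

#9C617E, #402834, #1F1319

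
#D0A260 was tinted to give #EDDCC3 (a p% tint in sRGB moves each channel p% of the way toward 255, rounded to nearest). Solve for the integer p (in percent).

#D0A260 is rgb(208, 162, 96); #EDDCC3 is rgb(237, 220, 195).
On the B channel (widest range): 195 ≈ 96 + (p/100)(255 − 96), so p ≈ 100×(195 − 96)/(255 − 96) = 9900/159 = 62.26.
p = 62 reproduces all three channels after rounding.

62%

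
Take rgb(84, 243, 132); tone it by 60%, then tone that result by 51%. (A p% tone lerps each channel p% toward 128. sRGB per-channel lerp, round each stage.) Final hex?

#779781

Per channel, c → c + 0.6(128 − c):
  R: 84 + 26.4 = 110.4 → 110
  G: 243 + 0.6×(128−243) = 243 − 69 = 174 → 174
  B: 132 − 2.4 = 129.6 → 130
After the tone: rgb(110, 174, 130) = #6EAE82.
Lerp each channel 51% toward 128:
  R: 110 + 9.18 = 119.18 → 119
  G: 174 − 23.46 = 150.54 → 151
  B: 130 − 1.02 = 128.98 → 129
rgb(119, 151, 129) = #779781.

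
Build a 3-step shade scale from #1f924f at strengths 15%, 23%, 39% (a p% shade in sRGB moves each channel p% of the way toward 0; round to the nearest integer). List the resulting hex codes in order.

#1f924f is rgb(31, 146, 79).
15%: (31 − 4.65 = 26.35→26, 146 − 21.9 = 124.1→124, 79 − 11.85 = 67.15→67) → #1a7c43
23%: (31 − 7.13 = 23.87→24, 146 − 33.58 = 112.42→112, 79 − 18.17 = 60.83→61) → #18703d
39%: (31 − 12.09 = 18.91→19, 146 − 56.94 = 89.06→89, 79 − 30.81 = 48.19→48) → #135930

#1a7c43, #18703d, #135930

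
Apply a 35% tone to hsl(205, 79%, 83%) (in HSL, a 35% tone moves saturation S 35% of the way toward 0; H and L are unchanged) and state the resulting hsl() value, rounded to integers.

hsl(205, 51%, 83%)

S moves 35% from 79 toward 0: 79 − 27.65 = 51.35 → 51.
H and L are unchanged.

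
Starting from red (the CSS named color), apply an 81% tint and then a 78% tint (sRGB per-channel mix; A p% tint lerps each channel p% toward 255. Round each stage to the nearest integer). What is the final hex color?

CSS red is rgb(255, 0, 0).
An 81% tint moves each channel 81% toward 255:
  R: 255 + 0.81×(255−255) = 255 + 0 = 255 → 255
  G: 0 + 0.81×(255−0) = 0 + 206.55 = 206.55 → 207
  B: 0 + 206.55 = 206.55 → 207
After the tint: rgb(255, 207, 207) = #ffcfcf.
Per channel, c → c + 0.78(255 − c):
  R: 255 + 0.78×(255−255) = 255 + 0 = 255 → 255
  G: 207 + 0.78×(255−207) = 207 + 37.44 = 244.44 → 244
  B: 207 + 0.78×(255−207) = 207 + 37.44 = 244.44 → 244
rgb(255, 244, 244) = #fff4f4.

#fff4f4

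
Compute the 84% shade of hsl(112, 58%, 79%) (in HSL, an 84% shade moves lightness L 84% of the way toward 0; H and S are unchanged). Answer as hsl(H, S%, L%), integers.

hsl(112, 58%, 13%)

L moves 84% from 79 toward 0: 79 − 66.36 = 12.64 → 13.
H and S are unchanged.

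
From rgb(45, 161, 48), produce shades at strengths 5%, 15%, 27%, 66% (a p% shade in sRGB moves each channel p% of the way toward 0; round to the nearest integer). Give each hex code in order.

#2B992E, #268929, #217623, #0F3710

5%: (45 − 2.25 = 42.75→43, 161 − 8.05 = 152.95→153, 48 − 2.4 = 45.6→46) → #2B992E
15%: (45 − 6.75 = 38.25→38, 161 − 24.15 = 136.85→137, 48 − 7.2 = 40.8→41) → #268929
27%: (45 − 12.15 = 32.85→33, 161 − 43.47 = 117.53→118, 48 − 12.96 = 35.04→35) → #217623
66%: (45 − 29.7 = 15.3→15, 161 − 106.26 = 54.74→55, 48 − 31.68 = 16.32→16) → #0F3710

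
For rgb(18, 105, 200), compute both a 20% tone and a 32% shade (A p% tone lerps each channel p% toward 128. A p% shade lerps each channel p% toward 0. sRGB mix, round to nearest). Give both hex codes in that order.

20% tone:
  R: 18 + 22 = 40 → 40
  G: 105 + 0.2×(128−105) = 105 + 4.6 = 109.6 → 110
  B: 200 − 14.4 = 185.6 → 186
  → #286EBA
32% shade:
  R: 18 + 0.32×(0−18) = 18 − 5.76 = 12.24 → 12
  G: 105 + 0.32×(0−105) = 105 − 33.6 = 71.4 → 71
  B: 200 + 0.32×(0−200) = 200 − 64 = 136 → 136
  → #0C4788

#286EBA, #0C4788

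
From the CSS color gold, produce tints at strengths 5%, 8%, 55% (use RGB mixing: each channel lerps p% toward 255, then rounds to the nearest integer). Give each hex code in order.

CSS gold is rgb(255, 215, 0).
5%: (255→255, 215 + 2 = 217→217, 0 + 12.75 = 12.75→13) → #FFD90D
8%: (255→255, 215 + 3.2 = 218.2→218, 0 + 20.4 = 20.4→20) → #FFDA14
55%: (255→255, 215 + 22 = 237→237, 0 + 140.25 = 140.25→140) → #FFED8C

#FFD90D, #FFDA14, #FFED8C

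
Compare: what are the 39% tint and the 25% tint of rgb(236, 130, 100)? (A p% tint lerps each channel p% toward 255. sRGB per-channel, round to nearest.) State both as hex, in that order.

39% tint:
  R: 236 + 0.39×(255−236) = 236 + 7.41 = 243.41 → 243
  G: 130 + 0.39×(255−130) = 130 + 48.75 = 178.75 → 179
  B: 100 + 0.39×(255−100) = 100 + 60.45 = 160.45 → 160
  → #f3b3a0
25% tint:
  R: 236 + 4.75 = 240.75 → 241
  G: 130 + 0.25×(255−130) = 130 + 31.25 = 161.25 → 161
  B: 100 + 0.25×(255−100) = 100 + 38.75 = 138.75 → 139
  → #f1a18b

#f3b3a0, #f1a18b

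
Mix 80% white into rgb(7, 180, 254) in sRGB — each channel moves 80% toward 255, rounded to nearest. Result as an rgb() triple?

rgb(205, 240, 255)

Per channel, c → c + 0.8(255 − c):
  R: 7 + 0.8×(255−7) = 7 + 198.4 = 205.4 → 205
  G: 180 + 0.8×(255−180) = 180 + 60 = 240 → 240
  B: 254 + 0.8 = 254.8 → 255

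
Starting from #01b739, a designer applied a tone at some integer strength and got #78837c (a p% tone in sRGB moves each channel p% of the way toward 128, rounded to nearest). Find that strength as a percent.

94%

#01b739 is rgb(1, 183, 57); #78837c is rgb(120, 131, 124).
On the R channel (widest range): 120 ≈ 1 + (p/100)(128 − 1), so p ≈ 100×(120 − 1)/(128 − 1) = 11900/127 = 93.70.
p = 94 reproduces all three channels after rounding.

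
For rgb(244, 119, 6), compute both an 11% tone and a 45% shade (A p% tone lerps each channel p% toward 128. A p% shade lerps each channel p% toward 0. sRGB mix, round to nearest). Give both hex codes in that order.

#E77813, #864103

11% tone:
  R: 244 + 0.11×(128−244) = 244 − 12.76 = 231.24 → 231
  G: 119 + 0.11×(128−119) = 119 + 0.99 = 119.99 → 120
  B: 6 + 0.11×(128−6) = 6 + 13.42 = 19.42 → 19
  → #E77813
45% shade:
  R: 244 + 0.45×(0−244) = 244 − 109.8 = 134.2 → 134
  G: 119 − 53.55 = 65.45 → 65
  B: 6 − 2.7 = 3.3 → 3
  → #864103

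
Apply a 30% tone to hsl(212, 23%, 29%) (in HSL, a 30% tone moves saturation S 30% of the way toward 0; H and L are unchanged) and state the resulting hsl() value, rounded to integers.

S moves 30% from 23 toward 0: 23 − 6.9 = 16.1 → 16.
H and L are unchanged.

hsl(212, 16%, 29%)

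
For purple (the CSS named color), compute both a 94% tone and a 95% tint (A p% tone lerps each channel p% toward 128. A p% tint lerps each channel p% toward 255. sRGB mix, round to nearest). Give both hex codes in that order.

#807880, #f9f2f9

CSS purple is rgb(128, 0, 128).
94% tone:
  R: 128 + 0.94×(128−128) = 128 + 0 = 128 → 128
  G: 0 + 120.32 = 120.32 → 120
  B: 128 + 0 = 128 → 128
  → #807880
95% tint:
  R: 128 + 0.95×(255−128) = 128 + 120.65 = 248.65 → 249
  G: 0 + 242.25 = 242.25 → 242
  B: 128 + 120.65 = 248.65 → 249
  → #f9f2f9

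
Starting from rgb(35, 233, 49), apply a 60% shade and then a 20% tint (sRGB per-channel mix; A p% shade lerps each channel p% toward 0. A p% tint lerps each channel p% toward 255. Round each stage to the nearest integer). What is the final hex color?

Per channel, c → c + 0.6(0 − c):
  R: 35 − 21 = 14 → 14
  G: 233 + 0.6×(0−233) = 233 − 139.8 = 93.2 → 93
  B: 49 − 29.4 = 19.6 → 20
After the shade: rgb(14, 93, 20) = #0e5d14.
A 20% tint moves each channel 20% toward 255:
  R: 14 + 48.2 = 62.2 → 62
  G: 93 + 0.2×(255−93) = 93 + 32.4 = 125.4 → 125
  B: 20 + 47 = 67 → 67
rgb(62, 125, 67) = #3e7d43.

#3e7d43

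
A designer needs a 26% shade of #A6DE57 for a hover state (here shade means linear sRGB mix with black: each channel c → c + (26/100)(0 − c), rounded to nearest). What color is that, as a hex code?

#A6DE57 is rgb(166, 222, 87).
A 26% shade moves each channel 26% toward 0:
  R: 166 + 0.26×(0−166) = 166 − 43.16 = 122.84 → 123
  G: 222 + 0.26×(0−222) = 222 − 57.72 = 164.28 → 164
  B: 87 + 0.26×(0−87) = 87 − 22.62 = 64.38 → 64
rgb(123, 164, 64) = #7BA440.

#7BA440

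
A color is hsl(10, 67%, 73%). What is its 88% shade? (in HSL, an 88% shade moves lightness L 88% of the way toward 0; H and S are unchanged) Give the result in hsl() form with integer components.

hsl(10, 67%, 9%)

L moves 88% from 73 toward 0: 73 − 64.24 = 8.76 → 9.
H and S are unchanged.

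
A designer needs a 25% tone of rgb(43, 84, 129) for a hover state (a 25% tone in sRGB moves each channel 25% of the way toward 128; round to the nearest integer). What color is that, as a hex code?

#405F81

Lerp each channel 25% toward 128:
  R: 43 + 0.25×(128−43) = 43 + 21.25 = 64.25 → 64
  G: 84 + 0.25×(128−84) = 84 + 11 = 95 → 95
  B: 129 + 0.25×(128−129) = 129 − 0.25 = 128.75 → 129
rgb(64, 95, 129) = #405F81.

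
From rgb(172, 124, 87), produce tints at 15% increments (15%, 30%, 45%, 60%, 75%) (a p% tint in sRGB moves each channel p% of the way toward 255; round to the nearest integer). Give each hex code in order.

#b89070, #c5a389, #d1b7a3, #decbbc, #eaded5

15%: (172 + 12.45 = 184.45→184, 124 + 19.65 = 143.65→144, 87 + 25.2 = 112.2→112) → #b89070
30%: (172 + 24.9 = 196.9→197, 124 + 39.3 = 163.3→163, 87 + 50.4 = 137.4→137) → #c5a389
45%: (172 + 37.35 = 209.35→209, 124 + 58.95 = 182.95→183, 87 + 75.6 = 162.6→163) → #d1b7a3
60%: (172 + 49.8 = 221.8→222, 124 + 78.6 = 202.6→203, 87 + 100.8 = 187.8→188) → #decbbc
75%: (172 + 62.25 = 234.25→234, 124 + 98.25 = 222.25→222, 87 + 126 = 213→213) → #eaded5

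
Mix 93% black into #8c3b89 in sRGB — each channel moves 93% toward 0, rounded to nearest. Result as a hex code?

#0a040a

#8c3b89 is rgb(140, 59, 137).
Lerp each channel 93% toward 0:
  R: 140 − 130.2 = 9.8 → 10
  G: 59 − 54.87 = 4.13 → 4
  B: 137 − 127.41 = 9.59 → 10
rgb(10, 4, 10) = #0a040a.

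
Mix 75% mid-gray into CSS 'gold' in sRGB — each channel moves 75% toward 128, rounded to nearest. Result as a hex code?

CSS gold is rgb(255, 215, 0).
Per channel, c → c + 0.75(128 − c):
  R: 255 + 0.75×(128−255) = 255 − 95.25 = 159.75 → 160
  G: 215 − 65.25 = 149.75 → 150
  B: 0 + 96 = 96 → 96
rgb(160, 150, 96) = #A09660.

#A09660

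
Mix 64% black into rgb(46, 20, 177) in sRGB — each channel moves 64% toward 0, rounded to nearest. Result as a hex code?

Lerp each channel 64% toward 0:
  R: 46 − 29.44 = 16.56 → 17
  G: 20 + 0.64×(0−20) = 20 − 12.8 = 7.2 → 7
  B: 177 + 0.64×(0−177) = 177 − 113.28 = 63.72 → 64
rgb(17, 7, 64) = #110740.

#110740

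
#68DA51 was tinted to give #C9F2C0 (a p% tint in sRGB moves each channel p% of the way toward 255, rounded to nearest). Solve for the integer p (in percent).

#68DA51 is rgb(104, 218, 81); #C9F2C0 is rgb(201, 242, 192).
On the B channel (widest range): 192 ≈ 81 + (p/100)(255 − 81), so p ≈ 100×(192 − 81)/(255 − 81) = 11100/174 = 63.79.
p = 64 reproduces all three channels after rounding.

64%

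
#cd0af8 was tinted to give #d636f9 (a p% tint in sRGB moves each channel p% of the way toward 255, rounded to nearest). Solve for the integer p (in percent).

18%

#cd0af8 is rgb(205, 10, 248); #d636f9 is rgb(214, 54, 249).
On the G channel (widest range): 54 ≈ 10 + (p/100)(255 − 10), so p ≈ 100×(54 − 10)/(255 − 10) = 4400/245 = 17.96.
p = 18 reproduces all three channels after rounding.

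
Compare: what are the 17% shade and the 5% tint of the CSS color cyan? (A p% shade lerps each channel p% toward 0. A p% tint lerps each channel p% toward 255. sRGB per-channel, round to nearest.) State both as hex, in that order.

#00D4D4, #0DFFFF

CSS cyan is rgb(0, 255, 255).
17% shade:
  R: 0 + 0 = 0 → 0
  G: 255 + 0.17×(0−255) = 255 − 43.35 = 211.65 → 212
  B: 255 + 0.17×(0−255) = 255 − 43.35 = 211.65 → 212
  → #00D4D4
5% tint:
  R: 0 + 0.05×(255−0) = 0 + 12.75 = 12.75 → 13
  G: 255 + 0.05×(255−255) = 255 + 0 = 255 → 255
  B: 255 + 0.05×(255−255) = 255 + 0 = 255 → 255
  → #0DFFFF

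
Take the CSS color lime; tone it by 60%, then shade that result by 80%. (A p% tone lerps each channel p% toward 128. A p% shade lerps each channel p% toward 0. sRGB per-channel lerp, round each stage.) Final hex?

CSS lime is rgb(0, 255, 0).
Lerp each channel 60% toward 128:
  R: 0 + 0.6×(128−0) = 0 + 76.8 = 76.8 → 77
  G: 255 − 76.2 = 178.8 → 179
  B: 0 + 76.8 = 76.8 → 77
After the tone: rgb(77, 179, 77) = #4db34d.
Per channel, c → c + 0.8(0 − c):
  R: 77 − 61.6 = 15.4 → 15
  G: 179 + 0.8×(0−179) = 179 − 143.2 = 35.8 → 36
  B: 77 + 0.8×(0−77) = 77 − 61.6 = 15.4 → 15
rgb(15, 36, 15) = #0f240f.

#0f240f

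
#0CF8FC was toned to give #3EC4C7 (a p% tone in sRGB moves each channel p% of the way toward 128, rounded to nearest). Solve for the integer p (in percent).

#0CF8FC is rgb(12, 248, 252); #3EC4C7 is rgb(62, 196, 199).
On the B channel (widest range): 199 ≈ 252 + (p/100)(128 − 252), so p ≈ 100×(199 − 252)/(128 − 252) = -5300/-124 = 42.74.
p = 43 reproduces all three channels after rounding.

43%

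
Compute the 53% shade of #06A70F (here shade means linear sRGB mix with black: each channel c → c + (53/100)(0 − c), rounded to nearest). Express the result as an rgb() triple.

rgb(3, 78, 7)

#06A70F is rgb(6, 167, 15).
Per channel, c → c + 0.53(0 − c):
  R: 6 + 0.53×(0−6) = 6 − 3.18 = 2.82 → 3
  G: 167 − 88.51 = 78.49 → 78
  B: 15 + 0.53×(0−15) = 15 − 7.95 = 7.05 → 7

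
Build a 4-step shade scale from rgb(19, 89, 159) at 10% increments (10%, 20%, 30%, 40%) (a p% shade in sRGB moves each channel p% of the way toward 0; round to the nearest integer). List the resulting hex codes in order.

10%: (19 − 1.9 = 17.1→17, 89 − 8.9 = 80.1→80, 159 − 15.9 = 143.1→143) → #11508F
20%: (19 − 3.8 = 15.2→15, 89 − 17.8 = 71.2→71, 159 − 31.8 = 127.2→127) → #0F477F
30%: (19 − 5.7 = 13.3→13, 89 − 26.7 = 62.3→62, 159 − 47.7 = 111.3→111) → #0D3E6F
40%: (19 − 7.6 = 11.4→11, 89 − 35.6 = 53.4→53, 159 − 63.6 = 95.4→95) → #0B355F

#11508F, #0F477F, #0D3E6F, #0B355F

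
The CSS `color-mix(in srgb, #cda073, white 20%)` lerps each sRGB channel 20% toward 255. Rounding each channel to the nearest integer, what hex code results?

#d7b38f

#cda073 is rgb(205, 160, 115).
Lerp each channel 20% toward 255:
  R: 205 + 0.2×(255−205) = 205 + 10 = 215 → 215
  G: 160 + 0.2×(255−160) = 160 + 19 = 179 → 179
  B: 115 + 28 = 143 → 143
rgb(215, 179, 143) = #d7b38f.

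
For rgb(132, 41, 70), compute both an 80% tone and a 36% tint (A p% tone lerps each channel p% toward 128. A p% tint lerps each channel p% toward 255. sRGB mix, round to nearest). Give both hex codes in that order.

80% tone:
  R: 132 + 0.8×(128−132) = 132 − 3.2 = 128.8 → 129
  G: 41 + 69.6 = 110.6 → 111
  B: 70 + 0.8×(128−70) = 70 + 46.4 = 116.4 → 116
  → #816f74
36% tint:
  R: 132 + 0.36×(255−132) = 132 + 44.28 = 176.28 → 176
  G: 41 + 77.04 = 118.04 → 118
  B: 70 + 0.36×(255−70) = 70 + 66.6 = 136.6 → 137
  → #b07689

#816f74, #b07689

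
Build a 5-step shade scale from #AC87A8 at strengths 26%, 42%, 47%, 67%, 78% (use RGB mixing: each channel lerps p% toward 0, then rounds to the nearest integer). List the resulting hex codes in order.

#AC87A8 is rgb(172, 135, 168).
26%: (172 − 44.72 = 127.28→127, 135 − 35.1 = 99.9→100, 168 − 43.68 = 124.32→124) → #7F647C
42%: (172 − 72.24 = 99.76→100, 135 − 56.7 = 78.3→78, 168 − 70.56 = 97.44→97) → #644E61
47%: (172 − 80.84 = 91.16→91, 135 − 63.45 = 71.55→72, 168 − 78.96 = 89.04→89) → #5B4859
67%: (172 − 115.24 = 56.76→57, 135 − 90.45 = 44.55→45, 168 − 112.56 = 55.44→55) → #392D37
78%: (172 − 134.16 = 37.84→38, 135 − 105.3 = 29.7→30, 168 − 131.04 = 36.96→37) → #261E25

#7F647C, #644E61, #5B4859, #392D37, #261E25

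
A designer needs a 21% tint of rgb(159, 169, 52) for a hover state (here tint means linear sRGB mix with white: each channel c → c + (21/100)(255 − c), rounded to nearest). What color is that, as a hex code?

Per channel, c → c + 0.21(255 − c):
  R: 159 + 0.21×(255−159) = 159 + 20.16 = 179.16 → 179
  G: 169 + 18.06 = 187.06 → 187
  B: 52 + 0.21×(255−52) = 52 + 42.63 = 94.63 → 95
rgb(179, 187, 95) = #b3bb5f.

#b3bb5f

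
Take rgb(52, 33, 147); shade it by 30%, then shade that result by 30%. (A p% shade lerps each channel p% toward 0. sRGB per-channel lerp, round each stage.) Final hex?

#191048

A 30% shade moves each channel 30% toward 0:
  R: 52 − 15.6 = 36.4 → 36
  G: 33 + 0.3×(0−33) = 33 − 9.9 = 23.1 → 23
  B: 147 − 44.1 = 102.9 → 103
After the shade: rgb(36, 23, 103) = #241767.
Lerp each channel 30% toward 0:
  R: 36 + 0.3×(0−36) = 36 − 10.8 = 25.2 → 25
  G: 23 + 0.3×(0−23) = 23 − 6.9 = 16.1 → 16
  B: 103 − 30.9 = 72.1 → 72
rgb(25, 16, 72) = #191048.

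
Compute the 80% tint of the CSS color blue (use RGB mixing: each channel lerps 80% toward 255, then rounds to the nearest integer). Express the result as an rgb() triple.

CSS blue is rgb(0, 0, 255).
An 80% tint moves each channel 80% toward 255:
  R: 0 + 204 = 204 → 204
  G: 0 + 0.8×(255−0) = 0 + 204 = 204 → 204
  B: 255 + 0.8×(255−255) = 255 + 0 = 255 → 255

rgb(204, 204, 255)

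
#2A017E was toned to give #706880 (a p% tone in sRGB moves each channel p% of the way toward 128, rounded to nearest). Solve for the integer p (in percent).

#2A017E is rgb(42, 1, 126); #706880 is rgb(112, 104, 128).
On the G channel (widest range): 104 ≈ 1 + (p/100)(128 − 1), so p ≈ 100×(104 − 1)/(128 − 1) = 10300/127 = 81.10.
p = 81 reproduces all three channels after rounding.

81%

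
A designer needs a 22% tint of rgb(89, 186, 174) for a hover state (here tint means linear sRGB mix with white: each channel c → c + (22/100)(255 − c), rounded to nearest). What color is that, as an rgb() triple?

Per channel, c → c + 0.22(255 − c):
  R: 89 + 36.52 = 125.52 → 126
  G: 186 + 15.18 = 201.18 → 201
  B: 174 + 17.82 = 191.82 → 192

rgb(126, 201, 192)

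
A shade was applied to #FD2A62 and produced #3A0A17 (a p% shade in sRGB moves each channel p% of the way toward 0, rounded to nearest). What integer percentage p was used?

77%

#FD2A62 is rgb(253, 42, 98); #3A0A17 is rgb(58, 10, 23).
On the R channel (widest range): 58 ≈ 253 + (p/100)(0 − 253), so p ≈ 100×(58 − 253)/(0 − 253) = -19500/-253 = 77.08.
p = 77 reproduces all three channels after rounding.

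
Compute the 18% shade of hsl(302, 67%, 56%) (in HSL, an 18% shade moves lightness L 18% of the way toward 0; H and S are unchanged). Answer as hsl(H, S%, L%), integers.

L moves 18% from 56 toward 0: 56 − 10.08 = 45.92 → 46.
H and S are unchanged.

hsl(302, 67%, 46%)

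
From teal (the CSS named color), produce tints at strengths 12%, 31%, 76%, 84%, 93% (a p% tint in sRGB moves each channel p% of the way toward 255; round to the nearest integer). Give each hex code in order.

CSS teal is rgb(0, 128, 128).
12%: (0 + 30.6 = 30.6→31, 128 + 15.24 = 143.24→143, 128 + 15.24 = 143.24→143) → #1F8F8F
31%: (0 + 79.05 = 79.05→79, 128 + 39.37 = 167.37→167, 128 + 39.37 = 167.37→167) → #4FA7A7
76%: (0 + 193.8 = 193.8→194, 128 + 96.52 = 224.52→225, 128 + 96.52 = 224.52→225) → #C2E1E1
84%: (0 + 214.2 = 214.2→214, 128 + 106.68 = 234.68→235, 128 + 106.68 = 234.68→235) → #D6EBEB
93%: (0 + 237.15 = 237.15→237, 128 + 118.11 = 246.11→246, 128 + 118.11 = 246.11→246) → #EDF6F6

#1F8F8F, #4FA7A7, #C2E1E1, #D6EBEB, #EDF6F6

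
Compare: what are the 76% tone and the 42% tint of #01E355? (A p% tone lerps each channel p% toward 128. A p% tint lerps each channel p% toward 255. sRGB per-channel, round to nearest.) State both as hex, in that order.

#629876, #6CEF9C

#01E355 is rgb(1, 227, 85).
76% tone:
  R: 1 + 0.76×(128−1) = 1 + 96.52 = 97.52 → 98
  G: 227 − 75.24 = 151.76 → 152
  B: 85 + 0.76×(128−85) = 85 + 32.68 = 117.68 → 118
  → #629876
42% tint:
  R: 1 + 0.42×(255−1) = 1 + 106.68 = 107.68 → 108
  G: 227 + 0.42×(255−227) = 227 + 11.76 = 238.76 → 239
  B: 85 + 71.4 = 156.4 → 156
  → #6CEF9C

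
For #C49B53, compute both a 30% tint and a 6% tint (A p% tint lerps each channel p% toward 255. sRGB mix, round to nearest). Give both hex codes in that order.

#D6B987, #C8A15D

#C49B53 is rgb(196, 155, 83).
30% tint:
  R: 196 + 0.3×(255−196) = 196 + 17.7 = 213.7 → 214
  G: 155 + 0.3×(255−155) = 155 + 30 = 185 → 185
  B: 83 + 51.6 = 134.6 → 135
  → #D6B987
6% tint:
  R: 196 + 0.06×(255−196) = 196 + 3.54 = 199.54 → 200
  G: 155 + 0.06×(255−155) = 155 + 6 = 161 → 161
  B: 83 + 10.32 = 93.32 → 93
  → #C8A15D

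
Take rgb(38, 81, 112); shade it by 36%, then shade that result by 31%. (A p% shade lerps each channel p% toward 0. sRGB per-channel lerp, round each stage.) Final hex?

#112432

A 36% shade moves each channel 36% toward 0:
  R: 38 − 13.68 = 24.32 → 24
  G: 81 + 0.36×(0−81) = 81 − 29.16 = 51.84 → 52
  B: 112 − 40.32 = 71.68 → 72
After the shade: rgb(24, 52, 72) = #183448.
Per channel, c → c + 0.31(0 − c):
  R: 24 − 7.44 = 16.56 → 17
  G: 52 − 16.12 = 35.88 → 36
  B: 72 − 22.32 = 49.68 → 50
rgb(17, 36, 50) = #112432.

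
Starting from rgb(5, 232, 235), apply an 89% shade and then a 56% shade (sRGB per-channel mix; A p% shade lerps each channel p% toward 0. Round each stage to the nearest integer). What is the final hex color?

Lerp each channel 89% toward 0:
  R: 5 + 0.89×(0−5) = 5 − 4.45 = 0.55 → 1
  G: 232 + 0.89×(0−232) = 232 − 206.48 = 25.52 → 26
  B: 235 + 0.89×(0−235) = 235 − 209.15 = 25.85 → 26
After the shade: rgb(1, 26, 26) = #011a1a.
A 56% shade moves each channel 56% toward 0:
  R: 1 + 0.56×(0−1) = 1 − 0.56 = 0.44 → 0
  G: 26 − 14.56 = 11.44 → 11
  B: 26 − 14.56 = 11.44 → 11
rgb(0, 11, 11) = #000b0b.

#000b0b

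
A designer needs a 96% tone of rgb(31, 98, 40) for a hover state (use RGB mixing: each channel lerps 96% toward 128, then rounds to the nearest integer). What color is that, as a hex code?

#7c7f7c

A 96% tone moves each channel 96% toward 128:
  R: 31 + 93.12 = 124.12 → 124
  G: 98 + 28.8 = 126.8 → 127
  B: 40 + 0.96×(128−40) = 40 + 84.48 = 124.48 → 124
rgb(124, 127, 124) = #7c7f7c.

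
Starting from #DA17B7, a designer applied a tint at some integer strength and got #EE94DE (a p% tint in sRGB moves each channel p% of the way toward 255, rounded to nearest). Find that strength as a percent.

54%

#DA17B7 is rgb(218, 23, 183); #EE94DE is rgb(238, 148, 222).
On the G channel (widest range): 148 ≈ 23 + (p/100)(255 − 23), so p ≈ 100×(148 − 23)/(255 − 23) = 12500/232 = 53.88.
p = 54 reproduces all three channels after rounding.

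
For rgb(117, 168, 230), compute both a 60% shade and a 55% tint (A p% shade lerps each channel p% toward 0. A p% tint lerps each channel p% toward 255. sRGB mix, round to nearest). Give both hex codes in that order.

60% shade:
  R: 117 + 0.6×(0−117) = 117 − 70.2 = 46.8 → 47
  G: 168 + 0.6×(0−168) = 168 − 100.8 = 67.2 → 67
  B: 230 − 138 = 92 → 92
  → #2F435C
55% tint:
  R: 117 + 75.9 = 192.9 → 193
  G: 168 + 0.55×(255−168) = 168 + 47.85 = 215.85 → 216
  B: 230 + 13.75 = 243.75 → 244
  → #C1D8F4

#2F435C, #C1D8F4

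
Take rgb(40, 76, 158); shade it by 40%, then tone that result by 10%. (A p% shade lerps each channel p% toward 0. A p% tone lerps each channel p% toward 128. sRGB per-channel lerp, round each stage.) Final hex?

#223662

Per channel, c → c + 0.4(0 − c):
  R: 40 − 16 = 24 → 24
  G: 76 + 0.4×(0−76) = 76 − 30.4 = 45.6 → 46
  B: 158 − 63.2 = 94.8 → 95
After the shade: rgb(24, 46, 95) = #182E5F.
Per channel, c → c + 0.1(128 − c):
  R: 24 + 0.1×(128−24) = 24 + 10.4 = 34.4 → 34
  G: 46 + 0.1×(128−46) = 46 + 8.2 = 54.2 → 54
  B: 95 + 0.1×(128−95) = 95 + 3.3 = 98.3 → 98
rgb(34, 54, 98) = #223662.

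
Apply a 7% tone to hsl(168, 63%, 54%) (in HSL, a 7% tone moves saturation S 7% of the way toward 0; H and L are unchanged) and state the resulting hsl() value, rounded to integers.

S moves 7% from 63 toward 0: 63 − 4.41 = 58.59 → 59.
H and L are unchanged.

hsl(168, 59%, 54%)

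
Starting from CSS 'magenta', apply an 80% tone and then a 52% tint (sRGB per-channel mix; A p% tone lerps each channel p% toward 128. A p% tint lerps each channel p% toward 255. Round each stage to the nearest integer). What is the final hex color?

CSS magenta is rgb(255, 0, 255).
An 80% tone moves each channel 80% toward 128:
  R: 255 + 0.8×(128−255) = 255 − 101.6 = 153.4 → 153
  G: 0 + 102.4 = 102.4 → 102
  B: 255 + 0.8×(128−255) = 255 − 101.6 = 153.4 → 153
After the tone: rgb(153, 102, 153) = #996699.
Lerp each channel 52% toward 255:
  R: 153 + 53.04 = 206.04 → 206
  G: 102 + 0.52×(255−102) = 102 + 79.56 = 181.56 → 182
  B: 153 + 0.52×(255−153) = 153 + 53.04 = 206.04 → 206
rgb(206, 182, 206) = #ceb6ce.

#ceb6ce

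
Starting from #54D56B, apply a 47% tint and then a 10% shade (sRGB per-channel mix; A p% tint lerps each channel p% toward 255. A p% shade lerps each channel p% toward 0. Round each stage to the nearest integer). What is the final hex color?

#54D56B is rgb(84, 213, 107).
Lerp each channel 47% toward 255:
  R: 84 + 0.47×(255−84) = 84 + 80.37 = 164.37 → 164
  G: 213 + 19.74 = 232.74 → 233
  B: 107 + 69.56 = 176.56 → 177
After the tint: rgb(164, 233, 177) = #A4E9B1.
Per channel, c → c + 0.1(0 − c):
  R: 164 − 16.4 = 147.6 → 148
  G: 233 + 0.1×(0−233) = 233 − 23.3 = 209.7 → 210
  B: 177 − 17.7 = 159.3 → 159
rgb(148, 210, 159) = #94D29F.

#94D29F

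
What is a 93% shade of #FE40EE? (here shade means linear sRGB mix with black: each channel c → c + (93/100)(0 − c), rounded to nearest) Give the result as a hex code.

#120411

#FE40EE is rgb(254, 64, 238).
Per channel, c → c + 0.93(0 − c):
  R: 254 − 236.22 = 17.78 → 18
  G: 64 − 59.52 = 4.48 → 4
  B: 238 + 0.93×(0−238) = 238 − 221.34 = 16.66 → 17
rgb(18, 4, 17) = #120411.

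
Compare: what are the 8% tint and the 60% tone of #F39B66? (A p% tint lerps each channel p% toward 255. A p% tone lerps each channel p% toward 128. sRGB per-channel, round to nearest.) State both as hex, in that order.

#F39B66 is rgb(243, 155, 102).
8% tint:
  R: 243 + 0.96 = 243.96 → 244
  G: 155 + 0.08×(255−155) = 155 + 8 = 163 → 163
  B: 102 + 12.24 = 114.24 → 114
  → #F4A372
60% tone:
  R: 243 + 0.6×(128−243) = 243 − 69 = 174 → 174
  G: 155 − 16.2 = 138.8 → 139
  B: 102 + 0.6×(128−102) = 102 + 15.6 = 117.6 → 118
  → #AE8B76

#F4A372, #AE8B76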